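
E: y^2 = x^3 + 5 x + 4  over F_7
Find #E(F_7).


For each x in F_7, count y with y^2 = x^3 + 5 x + 4 mod 7:
  x = 0: RHS = 4, y in [2, 5]  -> 2 point(s)
  x = 2: RHS = 1, y in [1, 6]  -> 2 point(s)
  x = 3: RHS = 4, y in [2, 5]  -> 2 point(s)
  x = 4: RHS = 4, y in [2, 5]  -> 2 point(s)
  x = 5: RHS = 0, y in [0]  -> 1 point(s)
Affine points: 9. Add the point at infinity: total = 10.

#E(F_7) = 10


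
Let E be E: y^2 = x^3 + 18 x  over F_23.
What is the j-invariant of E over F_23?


Delta = -16(4 a^3 + 27 b^2) mod 23 = 19
-1728 * (4 a)^3 = -1728 * (4*18)^3 mod 23 = 11
j = 11 * 19^(-1) mod 23 = 3

j = 3 (mod 23)


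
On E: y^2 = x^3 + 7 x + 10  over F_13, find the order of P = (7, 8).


Compute successive multiples of P until we hit O:
  1P = (7, 8)
  2P = (11, 12)
  3P = (9, 3)
  4P = (0, 7)
  5P = (10, 12)
  6P = (5, 12)
  7P = (5, 1)
  8P = (10, 1)
  ... (continuing to 13P)
  13P = O

ord(P) = 13


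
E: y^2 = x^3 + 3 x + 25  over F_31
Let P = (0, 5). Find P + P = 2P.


Doubling: s = (3 x1^2 + a) / (2 y1)
s = (3*0^2 + 3) / (2*5) mod 31 = 22
x3 = s^2 - 2 x1 mod 31 = 22^2 - 2*0 = 19
y3 = s (x1 - x3) - y1 mod 31 = 22 * (0 - 19) - 5 = 11

2P = (19, 11)


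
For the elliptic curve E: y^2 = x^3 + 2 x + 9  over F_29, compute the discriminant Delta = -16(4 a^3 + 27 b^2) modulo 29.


4 a^3 + 27 b^2 = 4*2^3 + 27*9^2 = 32 + 2187 = 2219
Delta = -16 * (2219) = -35504
Delta mod 29 = 21

Delta = 21 (mod 29)


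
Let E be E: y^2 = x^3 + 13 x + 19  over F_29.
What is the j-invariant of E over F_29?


Delta = -16(4 a^3 + 27 b^2) mod 29 = 23
-1728 * (4 a)^3 = -1728 * (4*13)^3 mod 29 = 18
j = 18 * 23^(-1) mod 29 = 26

j = 26 (mod 29)


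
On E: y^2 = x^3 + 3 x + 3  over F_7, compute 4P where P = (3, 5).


k = 4 = 100_2 (binary, LSB first: 001)
Double-and-add from P = (3, 5):
  bit 0 = 0: acc unchanged = O
  bit 1 = 0: acc unchanged = O
  bit 2 = 1: acc = O + (3, 5) = (3, 5)

4P = (3, 5)


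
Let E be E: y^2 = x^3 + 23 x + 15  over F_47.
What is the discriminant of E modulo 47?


4 a^3 + 27 b^2 = 4*23^3 + 27*15^2 = 48668 + 6075 = 54743
Delta = -16 * (54743) = -875888
Delta mod 47 = 4

Delta = 4 (mod 47)


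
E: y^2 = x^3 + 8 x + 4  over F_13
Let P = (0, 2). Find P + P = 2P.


Doubling: s = (3 x1^2 + a) / (2 y1)
s = (3*0^2 + 8) / (2*2) mod 13 = 2
x3 = s^2 - 2 x1 mod 13 = 2^2 - 2*0 = 4
y3 = s (x1 - x3) - y1 mod 13 = 2 * (0 - 4) - 2 = 3

2P = (4, 3)


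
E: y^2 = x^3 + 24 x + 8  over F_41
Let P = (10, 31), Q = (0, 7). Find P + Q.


P != Q, so use the chord formula.
s = (y2 - y1) / (x2 - x1) = (17) / (31) mod 41 = 27
x3 = s^2 - x1 - x2 mod 41 = 27^2 - 10 - 0 = 22
y3 = s (x1 - x3) - y1 mod 41 = 27 * (10 - 22) - 31 = 14

P + Q = (22, 14)


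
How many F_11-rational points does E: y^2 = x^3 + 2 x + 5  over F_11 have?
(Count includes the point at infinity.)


For each x in F_11, count y with y^2 = x^3 + 2 x + 5 mod 11:
  x = 0: RHS = 5, y in [4, 7]  -> 2 point(s)
  x = 3: RHS = 5, y in [4, 7]  -> 2 point(s)
  x = 4: RHS = 0, y in [0]  -> 1 point(s)
  x = 8: RHS = 5, y in [4, 7]  -> 2 point(s)
  x = 9: RHS = 4, y in [2, 9]  -> 2 point(s)
Affine points: 9. Add the point at infinity: total = 10.

#E(F_11) = 10


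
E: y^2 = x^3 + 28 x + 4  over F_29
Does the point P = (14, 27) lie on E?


Check whether y^2 = x^3 + 28 x + 4 (mod 29) for (x, y) = (14, 27).
LHS: y^2 = 27^2 mod 29 = 4
RHS: x^3 + 28 x + 4 = 14^3 + 28*14 + 4 mod 29 = 8
LHS != RHS

No, not on the curve


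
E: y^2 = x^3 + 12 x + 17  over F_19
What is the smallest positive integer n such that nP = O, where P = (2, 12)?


Compute successive multiples of P until we hit O:
  1P = (2, 12)
  2P = (16, 12)
  3P = (1, 7)
  4P = (3, 2)
  5P = (0, 6)
  6P = (7, 11)
  7P = (7, 8)
  8P = (0, 13)
  ... (continuing to 13P)
  13P = O

ord(P) = 13


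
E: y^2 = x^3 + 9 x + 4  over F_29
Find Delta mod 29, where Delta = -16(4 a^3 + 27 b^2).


4 a^3 + 27 b^2 = 4*9^3 + 27*4^2 = 2916 + 432 = 3348
Delta = -16 * (3348) = -53568
Delta mod 29 = 24

Delta = 24 (mod 29)


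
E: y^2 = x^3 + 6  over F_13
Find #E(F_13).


For each x in F_13, count y with y^2 = x^3 + 0 x + 6 mod 13:
  x = 2: RHS = 1, y in [1, 12]  -> 2 point(s)
  x = 5: RHS = 1, y in [1, 12]  -> 2 point(s)
  x = 6: RHS = 1, y in [1, 12]  -> 2 point(s)
Affine points: 6. Add the point at infinity: total = 7.

#E(F_13) = 7


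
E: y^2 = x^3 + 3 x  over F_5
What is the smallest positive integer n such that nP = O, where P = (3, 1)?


Compute successive multiples of P until we hit O:
  1P = (3, 1)
  2P = (4, 4)
  3P = (2, 2)
  4P = (1, 2)
  5P = (0, 0)
  6P = (1, 3)
  7P = (2, 3)
  8P = (4, 1)
  ... (continuing to 10P)
  10P = O

ord(P) = 10


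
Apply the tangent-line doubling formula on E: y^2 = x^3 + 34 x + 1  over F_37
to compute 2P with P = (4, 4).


Doubling: s = (3 x1^2 + a) / (2 y1)
s = (3*4^2 + 34) / (2*4) mod 37 = 1
x3 = s^2 - 2 x1 mod 37 = 1^2 - 2*4 = 30
y3 = s (x1 - x3) - y1 mod 37 = 1 * (4 - 30) - 4 = 7

2P = (30, 7)


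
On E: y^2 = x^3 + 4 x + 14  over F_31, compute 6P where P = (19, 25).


k = 6 = 110_2 (binary, LSB first: 011)
Double-and-add from P = (19, 25):
  bit 0 = 0: acc unchanged = O
  bit 1 = 1: acc = O + (18, 11) = (18, 11)
  bit 2 = 1: acc = (18, 11) + (15, 15) = (17, 29)

6P = (17, 29)


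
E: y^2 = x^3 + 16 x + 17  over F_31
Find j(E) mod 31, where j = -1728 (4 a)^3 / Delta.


Delta = -16(4 a^3 + 27 b^2) mod 31 = 12
-1728 * (4 a)^3 = -1728 * (4*16)^3 mod 31 = 2
j = 2 * 12^(-1) mod 31 = 26

j = 26 (mod 31)


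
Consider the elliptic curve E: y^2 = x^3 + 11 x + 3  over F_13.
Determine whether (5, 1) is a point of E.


Check whether y^2 = x^3 + 11 x + 3 (mod 13) for (x, y) = (5, 1).
LHS: y^2 = 1^2 mod 13 = 1
RHS: x^3 + 11 x + 3 = 5^3 + 11*5 + 3 mod 13 = 1
LHS = RHS

Yes, on the curve


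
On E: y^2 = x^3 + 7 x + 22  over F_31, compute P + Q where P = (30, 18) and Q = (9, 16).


P != Q, so use the chord formula.
s = (y2 - y1) / (x2 - x1) = (29) / (10) mod 31 = 6
x3 = s^2 - x1 - x2 mod 31 = 6^2 - 30 - 9 = 28
y3 = s (x1 - x3) - y1 mod 31 = 6 * (30 - 28) - 18 = 25

P + Q = (28, 25)


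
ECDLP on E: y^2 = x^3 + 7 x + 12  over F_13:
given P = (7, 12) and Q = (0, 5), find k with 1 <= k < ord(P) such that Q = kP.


Enumerate multiples of P until we hit Q = (0, 5):
  1P = (7, 12)
  2P = (0, 8)
  3P = (5, 4)
  4P = (4, 0)
  5P = (5, 9)
  6P = (0, 5)
Match found at i = 6.

k = 6


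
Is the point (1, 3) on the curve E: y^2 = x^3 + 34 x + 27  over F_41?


Check whether y^2 = x^3 + 34 x + 27 (mod 41) for (x, y) = (1, 3).
LHS: y^2 = 3^2 mod 41 = 9
RHS: x^3 + 34 x + 27 = 1^3 + 34*1 + 27 mod 41 = 21
LHS != RHS

No, not on the curve


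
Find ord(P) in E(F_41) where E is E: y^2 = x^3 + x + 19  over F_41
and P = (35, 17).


Compute successive multiples of P until we hit O:
  1P = (35, 17)
  2P = (16, 21)
  3P = (29, 40)
  4P = (27, 7)
  5P = (19, 3)
  6P = (23, 14)
  7P = (1, 12)
  8P = (3, 7)
  ... (continuing to 40P)
  40P = O

ord(P) = 40


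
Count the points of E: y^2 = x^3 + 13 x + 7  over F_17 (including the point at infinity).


For each x in F_17, count y with y^2 = x^3 + 13 x + 7 mod 17:
  x = 1: RHS = 4, y in [2, 15]  -> 2 point(s)
  x = 4: RHS = 4, y in [2, 15]  -> 2 point(s)
  x = 7: RHS = 16, y in [4, 13]  -> 2 point(s)
  x = 10: RHS = 15, y in [7, 10]  -> 2 point(s)
  x = 11: RHS = 2, y in [6, 11]  -> 2 point(s)
  x = 12: RHS = 4, y in [2, 15]  -> 2 point(s)
  x = 14: RHS = 9, y in [3, 14]  -> 2 point(s)
Affine points: 14. Add the point at infinity: total = 15.

#E(F_17) = 15


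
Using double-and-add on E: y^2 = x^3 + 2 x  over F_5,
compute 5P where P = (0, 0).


k = 5 = 101_2 (binary, LSB first: 101)
Double-and-add from P = (0, 0):
  bit 0 = 1: acc = O + (0, 0) = (0, 0)
  bit 1 = 0: acc unchanged = (0, 0)
  bit 2 = 1: acc = (0, 0) + O = (0, 0)

5P = (0, 0)


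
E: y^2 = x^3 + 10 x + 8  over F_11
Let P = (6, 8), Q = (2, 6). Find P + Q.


P != Q, so use the chord formula.
s = (y2 - y1) / (x2 - x1) = (9) / (7) mod 11 = 6
x3 = s^2 - x1 - x2 mod 11 = 6^2 - 6 - 2 = 6
y3 = s (x1 - x3) - y1 mod 11 = 6 * (6 - 6) - 8 = 3

P + Q = (6, 3)


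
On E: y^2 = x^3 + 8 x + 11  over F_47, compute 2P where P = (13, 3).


Doubling: s = (3 x1^2 + a) / (2 y1)
s = (3*13^2 + 8) / (2*3) mod 47 = 31
x3 = s^2 - 2 x1 mod 47 = 31^2 - 2*13 = 42
y3 = s (x1 - x3) - y1 mod 47 = 31 * (13 - 42) - 3 = 38

2P = (42, 38)


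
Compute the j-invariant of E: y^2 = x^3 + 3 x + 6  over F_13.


Delta = -16(4 a^3 + 27 b^2) mod 13 = 10
-1728 * (4 a)^3 = -1728 * (4*3)^3 mod 13 = 12
j = 12 * 10^(-1) mod 13 = 9

j = 9 (mod 13)


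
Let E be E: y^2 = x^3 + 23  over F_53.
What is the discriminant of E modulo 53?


4 a^3 + 27 b^2 = 4*0^3 + 27*23^2 = 0 + 14283 = 14283
Delta = -16 * (14283) = -228528
Delta mod 53 = 8

Delta = 8 (mod 53)


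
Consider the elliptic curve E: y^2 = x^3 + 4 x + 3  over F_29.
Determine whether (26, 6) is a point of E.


Check whether y^2 = x^3 + 4 x + 3 (mod 29) for (x, y) = (26, 6).
LHS: y^2 = 6^2 mod 29 = 7
RHS: x^3 + 4 x + 3 = 26^3 + 4*26 + 3 mod 29 = 22
LHS != RHS

No, not on the curve


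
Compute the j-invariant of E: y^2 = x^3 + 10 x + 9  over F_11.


Delta = -16(4 a^3 + 27 b^2) mod 11 = 8
-1728 * (4 a)^3 = -1728 * (4*10)^3 mod 11 = 9
j = 9 * 8^(-1) mod 11 = 8

j = 8 (mod 11)


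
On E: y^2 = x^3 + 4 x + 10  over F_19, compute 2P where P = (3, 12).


Doubling: s = (3 x1^2 + a) / (2 y1)
s = (3*3^2 + 4) / (2*12) mod 19 = 10
x3 = s^2 - 2 x1 mod 19 = 10^2 - 2*3 = 18
y3 = s (x1 - x3) - y1 mod 19 = 10 * (3 - 18) - 12 = 9

2P = (18, 9)


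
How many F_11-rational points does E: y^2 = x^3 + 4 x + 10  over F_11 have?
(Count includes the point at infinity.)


For each x in F_11, count y with y^2 = x^3 + 4 x + 10 mod 11:
  x = 1: RHS = 4, y in [2, 9]  -> 2 point(s)
  x = 2: RHS = 4, y in [2, 9]  -> 2 point(s)
  x = 3: RHS = 5, y in [4, 7]  -> 2 point(s)
  x = 5: RHS = 1, y in [1, 10]  -> 2 point(s)
  x = 8: RHS = 4, y in [2, 9]  -> 2 point(s)
  x = 9: RHS = 5, y in [4, 7]  -> 2 point(s)
  x = 10: RHS = 5, y in [4, 7]  -> 2 point(s)
Affine points: 14. Add the point at infinity: total = 15.

#E(F_11) = 15


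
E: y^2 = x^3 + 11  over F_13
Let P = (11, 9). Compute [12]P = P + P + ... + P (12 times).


k = 12 = 1100_2 (binary, LSB first: 0011)
Double-and-add from P = (11, 9):
  bit 0 = 0: acc unchanged = O
  bit 1 = 0: acc unchanged = O
  bit 2 = 1: acc = O + (10, 6) = (10, 6)
  bit 3 = 1: acc = (10, 6) + (7, 4) = (8, 4)

12P = (8, 4)


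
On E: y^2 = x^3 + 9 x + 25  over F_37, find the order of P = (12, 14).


Compute successive multiples of P until we hit O:
  1P = (12, 14)
  2P = (9, 24)
  3P = (23, 35)
  4P = (35, 6)
  5P = (16, 26)
  6P = (18, 5)
  7P = (0, 5)
  8P = (14, 3)
  ... (continuing to 41P)
  41P = O

ord(P) = 41


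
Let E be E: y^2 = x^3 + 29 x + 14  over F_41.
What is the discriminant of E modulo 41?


4 a^3 + 27 b^2 = 4*29^3 + 27*14^2 = 97556 + 5292 = 102848
Delta = -16 * (102848) = -1645568
Delta mod 41 = 8

Delta = 8 (mod 41)


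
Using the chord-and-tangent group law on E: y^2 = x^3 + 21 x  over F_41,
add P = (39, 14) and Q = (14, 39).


P != Q, so use the chord formula.
s = (y2 - y1) / (x2 - x1) = (25) / (16) mod 41 = 40
x3 = s^2 - x1 - x2 mod 41 = 40^2 - 39 - 14 = 30
y3 = s (x1 - x3) - y1 mod 41 = 40 * (39 - 30) - 14 = 18

P + Q = (30, 18)


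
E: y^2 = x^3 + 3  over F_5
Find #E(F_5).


For each x in F_5, count y with y^2 = x^3 + 0 x + 3 mod 5:
  x = 1: RHS = 4, y in [2, 3]  -> 2 point(s)
  x = 2: RHS = 1, y in [1, 4]  -> 2 point(s)
  x = 3: RHS = 0, y in [0]  -> 1 point(s)
Affine points: 5. Add the point at infinity: total = 6.

#E(F_5) = 6


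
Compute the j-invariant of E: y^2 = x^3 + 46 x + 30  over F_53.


Delta = -16(4 a^3 + 27 b^2) mod 53 = 18
-1728 * (4 a)^3 = -1728 * (4*46)^3 mod 53 = 2
j = 2 * 18^(-1) mod 53 = 6

j = 6 (mod 53)


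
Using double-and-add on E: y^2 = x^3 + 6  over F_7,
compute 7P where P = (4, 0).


k = 7 = 111_2 (binary, LSB first: 111)
Double-and-add from P = (4, 0):
  bit 0 = 1: acc = O + (4, 0) = (4, 0)
  bit 1 = 1: acc = (4, 0) + O = (4, 0)
  bit 2 = 1: acc = (4, 0) + O = (4, 0)

7P = (4, 0)


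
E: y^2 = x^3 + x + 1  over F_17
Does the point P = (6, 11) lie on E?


Check whether y^2 = x^3 + 1 x + 1 (mod 17) for (x, y) = (6, 11).
LHS: y^2 = 11^2 mod 17 = 2
RHS: x^3 + 1 x + 1 = 6^3 + 1*6 + 1 mod 17 = 2
LHS = RHS

Yes, on the curve


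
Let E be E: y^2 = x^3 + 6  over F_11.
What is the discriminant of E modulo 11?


4 a^3 + 27 b^2 = 4*0^3 + 27*6^2 = 0 + 972 = 972
Delta = -16 * (972) = -15552
Delta mod 11 = 2

Delta = 2 (mod 11)


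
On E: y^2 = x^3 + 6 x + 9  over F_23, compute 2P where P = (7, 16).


Doubling: s = (3 x1^2 + a) / (2 y1)
s = (3*7^2 + 6) / (2*16) mod 23 = 17
x3 = s^2 - 2 x1 mod 23 = 17^2 - 2*7 = 22
y3 = s (x1 - x3) - y1 mod 23 = 17 * (7 - 22) - 16 = 5

2P = (22, 5)


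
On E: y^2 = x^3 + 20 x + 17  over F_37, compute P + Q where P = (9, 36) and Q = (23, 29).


P != Q, so use the chord formula.
s = (y2 - y1) / (x2 - x1) = (30) / (14) mod 37 = 18
x3 = s^2 - x1 - x2 mod 37 = 18^2 - 9 - 23 = 33
y3 = s (x1 - x3) - y1 mod 37 = 18 * (9 - 33) - 36 = 13

P + Q = (33, 13)


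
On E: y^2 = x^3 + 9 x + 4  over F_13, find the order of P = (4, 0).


Compute successive multiples of P until we hit O:
  1P = (4, 0)
  2P = O

ord(P) = 2


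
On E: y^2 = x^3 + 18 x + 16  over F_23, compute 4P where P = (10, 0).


k = 4 = 100_2 (binary, LSB first: 001)
Double-and-add from P = (10, 0):
  bit 0 = 0: acc unchanged = O
  bit 1 = 0: acc unchanged = O
  bit 2 = 1: acc = O + O = O

4P = O


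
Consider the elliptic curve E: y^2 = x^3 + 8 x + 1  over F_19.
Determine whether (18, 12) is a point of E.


Check whether y^2 = x^3 + 8 x + 1 (mod 19) for (x, y) = (18, 12).
LHS: y^2 = 12^2 mod 19 = 11
RHS: x^3 + 8 x + 1 = 18^3 + 8*18 + 1 mod 19 = 11
LHS = RHS

Yes, on the curve


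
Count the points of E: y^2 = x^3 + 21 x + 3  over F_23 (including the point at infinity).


For each x in F_23, count y with y^2 = x^3 + 21 x + 3 mod 23:
  x = 0: RHS = 3, y in [7, 16]  -> 2 point(s)
  x = 1: RHS = 2, y in [5, 18]  -> 2 point(s)
  x = 3: RHS = 1, y in [1, 22]  -> 2 point(s)
  x = 4: RHS = 13, y in [6, 17]  -> 2 point(s)
  x = 5: RHS = 3, y in [7, 16]  -> 2 point(s)
  x = 6: RHS = 0, y in [0]  -> 1 point(s)
  x = 8: RHS = 16, y in [4, 19]  -> 2 point(s)
  x = 9: RHS = 1, y in [1, 22]  -> 2 point(s)
  x = 11: RHS = 1, y in [1, 22]  -> 2 point(s)
  x = 13: RHS = 12, y in [9, 14]  -> 2 point(s)
  x = 15: RHS = 13, y in [6, 17]  -> 2 point(s)
  x = 17: RHS = 6, y in [11, 12]  -> 2 point(s)
  x = 18: RHS = 3, y in [7, 16]  -> 2 point(s)
  x = 19: RHS = 16, y in [4, 19]  -> 2 point(s)
  x = 22: RHS = 4, y in [2, 21]  -> 2 point(s)
Affine points: 29. Add the point at infinity: total = 30.

#E(F_23) = 30


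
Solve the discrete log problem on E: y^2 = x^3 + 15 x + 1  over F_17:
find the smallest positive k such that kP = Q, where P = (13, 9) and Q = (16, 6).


Enumerate multiples of P until we hit Q = (16, 6):
  1P = (13, 9)
  2P = (16, 6)
Match found at i = 2.

k = 2


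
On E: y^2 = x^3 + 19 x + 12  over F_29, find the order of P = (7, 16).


Compute successive multiples of P until we hit O:
  1P = (7, 16)
  2P = (6, 20)
  3P = (3, 26)
  4P = (18, 26)
  5P = (24, 16)
  6P = (27, 13)
  7P = (8, 3)
  8P = (9, 10)
  ... (continuing to 18P)
  18P = O

ord(P) = 18


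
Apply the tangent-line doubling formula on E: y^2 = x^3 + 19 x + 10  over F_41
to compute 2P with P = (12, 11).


Doubling: s = (3 x1^2 + a) / (2 y1)
s = (3*12^2 + 19) / (2*11) mod 41 = 0
x3 = s^2 - 2 x1 mod 41 = 0^2 - 2*12 = 17
y3 = s (x1 - x3) - y1 mod 41 = 0 * (12 - 17) - 11 = 30

2P = (17, 30)


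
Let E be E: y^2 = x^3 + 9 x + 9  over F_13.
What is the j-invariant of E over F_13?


Delta = -16(4 a^3 + 27 b^2) mod 13 = 5
-1728 * (4 a)^3 = -1728 * (4*9)^3 mod 13 = 12
j = 12 * 5^(-1) mod 13 = 5

j = 5 (mod 13)


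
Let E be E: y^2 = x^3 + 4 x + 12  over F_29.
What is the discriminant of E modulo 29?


4 a^3 + 27 b^2 = 4*4^3 + 27*12^2 = 256 + 3888 = 4144
Delta = -16 * (4144) = -66304
Delta mod 29 = 19

Delta = 19 (mod 29)


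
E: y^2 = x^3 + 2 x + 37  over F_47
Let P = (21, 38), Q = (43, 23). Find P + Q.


P != Q, so use the chord formula.
s = (y2 - y1) / (x2 - x1) = (32) / (22) mod 47 = 10
x3 = s^2 - x1 - x2 mod 47 = 10^2 - 21 - 43 = 36
y3 = s (x1 - x3) - y1 mod 47 = 10 * (21 - 36) - 38 = 0

P + Q = (36, 0)


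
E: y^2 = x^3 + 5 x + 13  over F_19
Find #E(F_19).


For each x in F_19, count y with y^2 = x^3 + 5 x + 13 mod 19:
  x = 1: RHS = 0, y in [0]  -> 1 point(s)
  x = 3: RHS = 17, y in [6, 13]  -> 2 point(s)
  x = 5: RHS = 11, y in [7, 12]  -> 2 point(s)
  x = 7: RHS = 11, y in [7, 12]  -> 2 point(s)
  x = 15: RHS = 5, y in [9, 10]  -> 2 point(s)
  x = 16: RHS = 9, y in [3, 16]  -> 2 point(s)
  x = 18: RHS = 7, y in [8, 11]  -> 2 point(s)
Affine points: 13. Add the point at infinity: total = 14.

#E(F_19) = 14


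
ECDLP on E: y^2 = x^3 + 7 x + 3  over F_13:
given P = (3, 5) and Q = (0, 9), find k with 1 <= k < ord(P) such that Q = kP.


Enumerate multiples of P until we hit Q = (0, 9):
  1P = (3, 5)
  2P = (4, 2)
  3P = (2, 5)
  4P = (8, 8)
  5P = (6, 1)
  6P = (0, 4)
  7P = (0, 9)
Match found at i = 7.

k = 7


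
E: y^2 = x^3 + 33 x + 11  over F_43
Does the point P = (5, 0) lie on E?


Check whether y^2 = x^3 + 33 x + 11 (mod 43) for (x, y) = (5, 0).
LHS: y^2 = 0^2 mod 43 = 0
RHS: x^3 + 33 x + 11 = 5^3 + 33*5 + 11 mod 43 = 0
LHS = RHS

Yes, on the curve


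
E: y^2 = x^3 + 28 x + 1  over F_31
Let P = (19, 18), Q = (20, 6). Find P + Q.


P != Q, so use the chord formula.
s = (y2 - y1) / (x2 - x1) = (19) / (1) mod 31 = 19
x3 = s^2 - x1 - x2 mod 31 = 19^2 - 19 - 20 = 12
y3 = s (x1 - x3) - y1 mod 31 = 19 * (19 - 12) - 18 = 22

P + Q = (12, 22)


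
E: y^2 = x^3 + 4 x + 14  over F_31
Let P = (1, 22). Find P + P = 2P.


Doubling: s = (3 x1^2 + a) / (2 y1)
s = (3*1^2 + 4) / (2*22) mod 31 = 22
x3 = s^2 - 2 x1 mod 31 = 22^2 - 2*1 = 17
y3 = s (x1 - x3) - y1 mod 31 = 22 * (1 - 17) - 22 = 29

2P = (17, 29)


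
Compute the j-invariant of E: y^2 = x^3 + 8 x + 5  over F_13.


Delta = -16(4 a^3 + 27 b^2) mod 13 = 8
-1728 * (4 a)^3 = -1728 * (4*8)^3 mod 13 = 8
j = 8 * 8^(-1) mod 13 = 1

j = 1 (mod 13)


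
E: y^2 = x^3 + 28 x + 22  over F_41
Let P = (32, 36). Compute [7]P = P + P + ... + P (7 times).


k = 7 = 111_2 (binary, LSB first: 111)
Double-and-add from P = (32, 36):
  bit 0 = 1: acc = O + (32, 36) = (32, 36)
  bit 1 = 1: acc = (32, 36) + (14, 1) = (27, 17)
  bit 2 = 1: acc = (27, 17) + (3, 25) = (2, 2)

7P = (2, 2)


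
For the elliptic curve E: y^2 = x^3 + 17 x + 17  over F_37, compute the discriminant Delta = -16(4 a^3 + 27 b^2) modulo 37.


4 a^3 + 27 b^2 = 4*17^3 + 27*17^2 = 19652 + 7803 = 27455
Delta = -16 * (27455) = -439280
Delta mod 37 = 21

Delta = 21 (mod 37)


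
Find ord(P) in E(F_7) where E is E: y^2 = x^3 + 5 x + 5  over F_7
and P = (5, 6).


Compute successive multiples of P until we hit O:
  1P = (5, 6)
  2P = (1, 2)
  3P = (2, 4)
  4P = (2, 3)
  5P = (1, 5)
  6P = (5, 1)
  7P = O

ord(P) = 7


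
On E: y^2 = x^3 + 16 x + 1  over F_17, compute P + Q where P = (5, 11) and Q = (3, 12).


P != Q, so use the chord formula.
s = (y2 - y1) / (x2 - x1) = (1) / (15) mod 17 = 8
x3 = s^2 - x1 - x2 mod 17 = 8^2 - 5 - 3 = 5
y3 = s (x1 - x3) - y1 mod 17 = 8 * (5 - 5) - 11 = 6

P + Q = (5, 6)


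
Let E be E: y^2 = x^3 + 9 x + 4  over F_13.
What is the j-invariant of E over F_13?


Delta = -16(4 a^3 + 27 b^2) mod 13 = 5
-1728 * (4 a)^3 = -1728 * (4*9)^3 mod 13 = 12
j = 12 * 5^(-1) mod 13 = 5

j = 5 (mod 13)


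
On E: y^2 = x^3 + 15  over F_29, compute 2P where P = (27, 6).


Doubling: s = (3 x1^2 + a) / (2 y1)
s = (3*27^2 + 0) / (2*6) mod 29 = 1
x3 = s^2 - 2 x1 mod 29 = 1^2 - 2*27 = 5
y3 = s (x1 - x3) - y1 mod 29 = 1 * (27 - 5) - 6 = 16

2P = (5, 16)


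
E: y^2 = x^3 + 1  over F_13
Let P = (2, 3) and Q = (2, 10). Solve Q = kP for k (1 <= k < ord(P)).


Enumerate multiples of P until we hit Q = (2, 10):
  1P = (2, 3)
  2P = (0, 1)
  3P = (12, 0)
  4P = (0, 12)
  5P = (2, 10)
Match found at i = 5.

k = 5


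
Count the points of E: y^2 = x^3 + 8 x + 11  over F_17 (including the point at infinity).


For each x in F_17, count y with y^2 = x^3 + 8 x + 11 mod 17:
  x = 2: RHS = 1, y in [1, 16]  -> 2 point(s)
  x = 7: RHS = 2, y in [6, 11]  -> 2 point(s)
  x = 8: RHS = 9, y in [3, 14]  -> 2 point(s)
  x = 9: RHS = 13, y in [8, 9]  -> 2 point(s)
  x = 11: RHS = 2, y in [6, 11]  -> 2 point(s)
  x = 12: RHS = 16, y in [4, 13]  -> 2 point(s)
  x = 13: RHS = 0, y in [0]  -> 1 point(s)
  x = 15: RHS = 4, y in [2, 15]  -> 2 point(s)
  x = 16: RHS = 2, y in [6, 11]  -> 2 point(s)
Affine points: 17. Add the point at infinity: total = 18.

#E(F_17) = 18


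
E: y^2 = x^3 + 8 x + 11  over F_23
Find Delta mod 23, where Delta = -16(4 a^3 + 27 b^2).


4 a^3 + 27 b^2 = 4*8^3 + 27*11^2 = 2048 + 3267 = 5315
Delta = -16 * (5315) = -85040
Delta mod 23 = 14

Delta = 14 (mod 23)


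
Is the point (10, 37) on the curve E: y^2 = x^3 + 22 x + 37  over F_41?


Check whether y^2 = x^3 + 22 x + 37 (mod 41) for (x, y) = (10, 37).
LHS: y^2 = 37^2 mod 41 = 16
RHS: x^3 + 22 x + 37 = 10^3 + 22*10 + 37 mod 41 = 27
LHS != RHS

No, not on the curve


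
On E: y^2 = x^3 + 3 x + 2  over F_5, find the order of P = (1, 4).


Compute successive multiples of P until we hit O:
  1P = (1, 4)
  2P = (2, 4)
  3P = (2, 1)
  4P = (1, 1)
  5P = O

ord(P) = 5


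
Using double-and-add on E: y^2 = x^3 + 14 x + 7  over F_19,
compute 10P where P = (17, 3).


k = 10 = 1010_2 (binary, LSB first: 0101)
Double-and-add from P = (17, 3):
  bit 0 = 0: acc unchanged = O
  bit 1 = 1: acc = O + (8, 17) = (8, 17)
  bit 2 = 0: acc unchanged = (8, 17)
  bit 3 = 1: acc = (8, 17) + (7, 12) = (10, 11)

10P = (10, 11)


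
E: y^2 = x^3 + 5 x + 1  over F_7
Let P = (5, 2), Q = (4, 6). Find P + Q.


P != Q, so use the chord formula.
s = (y2 - y1) / (x2 - x1) = (4) / (6) mod 7 = 3
x3 = s^2 - x1 - x2 mod 7 = 3^2 - 5 - 4 = 0
y3 = s (x1 - x3) - y1 mod 7 = 3 * (5 - 0) - 2 = 6

P + Q = (0, 6)


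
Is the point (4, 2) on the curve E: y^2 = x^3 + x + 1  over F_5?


Check whether y^2 = x^3 + 1 x + 1 (mod 5) for (x, y) = (4, 2).
LHS: y^2 = 2^2 mod 5 = 4
RHS: x^3 + 1 x + 1 = 4^3 + 1*4 + 1 mod 5 = 4
LHS = RHS

Yes, on the curve


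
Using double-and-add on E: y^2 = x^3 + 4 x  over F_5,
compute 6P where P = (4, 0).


k = 6 = 110_2 (binary, LSB first: 011)
Double-and-add from P = (4, 0):
  bit 0 = 0: acc unchanged = O
  bit 1 = 1: acc = O + O = O
  bit 2 = 1: acc = O + O = O

6P = O


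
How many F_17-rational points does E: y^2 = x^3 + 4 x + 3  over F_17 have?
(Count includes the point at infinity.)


For each x in F_17, count y with y^2 = x^3 + 4 x + 3 mod 17:
  x = 1: RHS = 8, y in [5, 12]  -> 2 point(s)
  x = 2: RHS = 2, y in [6, 11]  -> 2 point(s)
  x = 3: RHS = 8, y in [5, 12]  -> 2 point(s)
  x = 4: RHS = 15, y in [7, 10]  -> 2 point(s)
  x = 7: RHS = 0, y in [0]  -> 1 point(s)
  x = 11: RHS = 1, y in [1, 16]  -> 2 point(s)
  x = 13: RHS = 8, y in [5, 12]  -> 2 point(s)
  x = 14: RHS = 15, y in [7, 10]  -> 2 point(s)
  x = 15: RHS = 4, y in [2, 15]  -> 2 point(s)
  x = 16: RHS = 15, y in [7, 10]  -> 2 point(s)
Affine points: 19. Add the point at infinity: total = 20.

#E(F_17) = 20


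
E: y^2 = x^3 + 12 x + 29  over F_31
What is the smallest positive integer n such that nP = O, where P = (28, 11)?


Compute successive multiples of P until we hit O:
  1P = (28, 11)
  2P = (11, 29)
  3P = (12, 14)
  4P = (27, 14)
  5P = (16, 15)
  6P = (25, 19)
  7P = (23, 17)
  8P = (5, 11)
  ... (continuing to 34P)
  34P = O

ord(P) = 34


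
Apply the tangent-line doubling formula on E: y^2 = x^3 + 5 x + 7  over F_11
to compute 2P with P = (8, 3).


Doubling: s = (3 x1^2 + a) / (2 y1)
s = (3*8^2 + 5) / (2*3) mod 11 = 9
x3 = s^2 - 2 x1 mod 11 = 9^2 - 2*8 = 10
y3 = s (x1 - x3) - y1 mod 11 = 9 * (8 - 10) - 3 = 1

2P = (10, 1)


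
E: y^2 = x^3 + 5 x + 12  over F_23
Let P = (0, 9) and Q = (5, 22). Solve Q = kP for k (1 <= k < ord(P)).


Enumerate multiples of P until we hit Q = (5, 22):
  1P = (0, 9)
  2P = (1, 15)
  3P = (12, 11)
  4P = (4, 21)
  5P = (5, 22)
Match found at i = 5.

k = 5


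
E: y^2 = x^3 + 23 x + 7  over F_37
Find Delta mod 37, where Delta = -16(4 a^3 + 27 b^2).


4 a^3 + 27 b^2 = 4*23^3 + 27*7^2 = 48668 + 1323 = 49991
Delta = -16 * (49991) = -799856
Delta mod 37 = 10

Delta = 10 (mod 37)


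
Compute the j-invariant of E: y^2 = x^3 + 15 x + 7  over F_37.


Delta = -16(4 a^3 + 27 b^2) mod 37 = 2
-1728 * (4 a)^3 = -1728 * (4*15)^3 mod 37 = 8
j = 8 * 2^(-1) mod 37 = 4

j = 4 (mod 37)


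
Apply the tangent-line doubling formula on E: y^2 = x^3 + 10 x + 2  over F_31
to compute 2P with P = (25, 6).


Doubling: s = (3 x1^2 + a) / (2 y1)
s = (3*25^2 + 10) / (2*6) mod 31 = 15
x3 = s^2 - 2 x1 mod 31 = 15^2 - 2*25 = 20
y3 = s (x1 - x3) - y1 mod 31 = 15 * (25 - 20) - 6 = 7

2P = (20, 7)


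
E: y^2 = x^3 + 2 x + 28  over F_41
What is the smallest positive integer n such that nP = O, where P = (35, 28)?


Compute successive multiples of P until we hit O:
  1P = (35, 28)
  2P = (2, 9)
  3P = (9, 23)
  4P = (29, 11)
  5P = (34, 9)
  6P = (5, 9)
  7P = (5, 32)
  8P = (34, 32)
  ... (continuing to 13P)
  13P = O

ord(P) = 13


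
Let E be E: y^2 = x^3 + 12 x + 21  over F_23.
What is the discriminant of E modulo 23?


4 a^3 + 27 b^2 = 4*12^3 + 27*21^2 = 6912 + 11907 = 18819
Delta = -16 * (18819) = -301104
Delta mod 23 = 12

Delta = 12 (mod 23)


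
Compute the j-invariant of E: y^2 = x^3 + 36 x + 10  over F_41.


Delta = -16(4 a^3 + 27 b^2) mod 41 = 19
-1728 * (4 a)^3 = -1728 * (4*36)^3 mod 41 = 30
j = 30 * 19^(-1) mod 41 = 21

j = 21 (mod 41)


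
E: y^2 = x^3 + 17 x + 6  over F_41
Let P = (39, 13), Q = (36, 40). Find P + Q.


P != Q, so use the chord formula.
s = (y2 - y1) / (x2 - x1) = (27) / (38) mod 41 = 32
x3 = s^2 - x1 - x2 mod 41 = 32^2 - 39 - 36 = 6
y3 = s (x1 - x3) - y1 mod 41 = 32 * (39 - 6) - 13 = 18

P + Q = (6, 18)


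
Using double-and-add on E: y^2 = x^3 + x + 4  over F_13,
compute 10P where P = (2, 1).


k = 10 = 1010_2 (binary, LSB first: 0101)
Double-and-add from P = (2, 1):
  bit 0 = 0: acc unchanged = O
  bit 1 = 1: acc = O + (9, 12) = (9, 12)
  bit 2 = 0: acc unchanged = (9, 12)
  bit 3 = 1: acc = (9, 12) + (0, 2) = (7, 9)

10P = (7, 9)


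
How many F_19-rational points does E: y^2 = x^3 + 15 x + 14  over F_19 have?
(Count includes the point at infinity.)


For each x in F_19, count y with y^2 = x^3 + 15 x + 14 mod 19:
  x = 1: RHS = 11, y in [7, 12]  -> 2 point(s)
  x = 4: RHS = 5, y in [9, 10]  -> 2 point(s)
  x = 5: RHS = 5, y in [9, 10]  -> 2 point(s)
  x = 6: RHS = 16, y in [4, 15]  -> 2 point(s)
  x = 7: RHS = 6, y in [5, 14]  -> 2 point(s)
  x = 8: RHS = 0, y in [0]  -> 1 point(s)
  x = 9: RHS = 4, y in [2, 17]  -> 2 point(s)
  x = 10: RHS = 5, y in [9, 10]  -> 2 point(s)
  x = 11: RHS = 9, y in [3, 16]  -> 2 point(s)
  x = 14: RHS = 4, y in [2, 17]  -> 2 point(s)
  x = 15: RHS = 4, y in [2, 17]  -> 2 point(s)
  x = 18: RHS = 17, y in [6, 13]  -> 2 point(s)
Affine points: 23. Add the point at infinity: total = 24.

#E(F_19) = 24


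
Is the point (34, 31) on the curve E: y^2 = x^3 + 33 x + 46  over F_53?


Check whether y^2 = x^3 + 33 x + 46 (mod 53) for (x, y) = (34, 31).
LHS: y^2 = 31^2 mod 53 = 7
RHS: x^3 + 33 x + 46 = 34^3 + 33*34 + 46 mod 53 = 33
LHS != RHS

No, not on the curve


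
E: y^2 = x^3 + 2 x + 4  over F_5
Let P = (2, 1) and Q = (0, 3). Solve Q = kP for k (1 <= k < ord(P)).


Enumerate multiples of P until we hit Q = (0, 3):
  1P = (2, 1)
  2P = (0, 3)
Match found at i = 2.

k = 2


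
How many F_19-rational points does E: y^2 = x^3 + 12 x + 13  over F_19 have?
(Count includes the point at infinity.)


For each x in F_19, count y with y^2 = x^3 + 12 x + 13 mod 19:
  x = 1: RHS = 7, y in [8, 11]  -> 2 point(s)
  x = 2: RHS = 7, y in [8, 11]  -> 2 point(s)
  x = 3: RHS = 0, y in [0]  -> 1 point(s)
  x = 4: RHS = 11, y in [7, 12]  -> 2 point(s)
  x = 6: RHS = 16, y in [4, 15]  -> 2 point(s)
  x = 12: RHS = 4, y in [2, 17]  -> 2 point(s)
  x = 16: RHS = 7, y in [8, 11]  -> 2 point(s)
  x = 17: RHS = 0, y in [0]  -> 1 point(s)
  x = 18: RHS = 0, y in [0]  -> 1 point(s)
Affine points: 15. Add the point at infinity: total = 16.

#E(F_19) = 16


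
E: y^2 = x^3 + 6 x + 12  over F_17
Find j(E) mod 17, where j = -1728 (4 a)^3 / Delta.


Delta = -16(4 a^3 + 27 b^2) mod 17 = 9
-1728 * (4 a)^3 = -1728 * (4*6)^3 mod 17 = 1
j = 1 * 9^(-1) mod 17 = 2

j = 2 (mod 17)


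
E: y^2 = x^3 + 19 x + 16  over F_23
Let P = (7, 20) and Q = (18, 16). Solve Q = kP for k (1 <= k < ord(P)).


Enumerate multiples of P until we hit Q = (18, 16):
  1P = (7, 20)
  2P = (18, 16)
Match found at i = 2.

k = 2


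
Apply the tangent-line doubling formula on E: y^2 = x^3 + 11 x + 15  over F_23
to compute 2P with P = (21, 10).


Doubling: s = (3 x1^2 + a) / (2 y1)
s = (3*21^2 + 11) / (2*10) mod 23 = 0
x3 = s^2 - 2 x1 mod 23 = 0^2 - 2*21 = 4
y3 = s (x1 - x3) - y1 mod 23 = 0 * (21 - 4) - 10 = 13

2P = (4, 13)


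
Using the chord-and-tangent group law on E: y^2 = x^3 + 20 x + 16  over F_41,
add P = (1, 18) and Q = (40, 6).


P != Q, so use the chord formula.
s = (y2 - y1) / (x2 - x1) = (29) / (39) mod 41 = 6
x3 = s^2 - x1 - x2 mod 41 = 6^2 - 1 - 40 = 36
y3 = s (x1 - x3) - y1 mod 41 = 6 * (1 - 36) - 18 = 18

P + Q = (36, 18)


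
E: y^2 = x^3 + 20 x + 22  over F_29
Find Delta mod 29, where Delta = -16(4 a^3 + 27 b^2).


4 a^3 + 27 b^2 = 4*20^3 + 27*22^2 = 32000 + 13068 = 45068
Delta = -16 * (45068) = -721088
Delta mod 29 = 26

Delta = 26 (mod 29)


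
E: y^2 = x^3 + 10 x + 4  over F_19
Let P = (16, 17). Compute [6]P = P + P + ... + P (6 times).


k = 6 = 110_2 (binary, LSB first: 011)
Double-and-add from P = (16, 17):
  bit 0 = 0: acc unchanged = O
  bit 1 = 1: acc = O + (12, 3) = (12, 3)
  bit 2 = 1: acc = (12, 3) + (11, 1) = (0, 2)

6P = (0, 2)


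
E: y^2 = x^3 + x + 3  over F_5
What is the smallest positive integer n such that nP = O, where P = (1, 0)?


Compute successive multiples of P until we hit O:
  1P = (1, 0)
  2P = O

ord(P) = 2


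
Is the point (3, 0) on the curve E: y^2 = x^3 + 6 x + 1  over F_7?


Check whether y^2 = x^3 + 6 x + 1 (mod 7) for (x, y) = (3, 0).
LHS: y^2 = 0^2 mod 7 = 0
RHS: x^3 + 6 x + 1 = 3^3 + 6*3 + 1 mod 7 = 4
LHS != RHS

No, not on the curve


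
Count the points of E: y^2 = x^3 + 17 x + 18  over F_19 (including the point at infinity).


For each x in F_19, count y with y^2 = x^3 + 17 x + 18 mod 19:
  x = 1: RHS = 17, y in [6, 13]  -> 2 point(s)
  x = 3: RHS = 1, y in [1, 18]  -> 2 point(s)
  x = 4: RHS = 17, y in [6, 13]  -> 2 point(s)
  x = 5: RHS = 0, y in [0]  -> 1 point(s)
  x = 7: RHS = 5, y in [9, 10]  -> 2 point(s)
  x = 8: RHS = 1, y in [1, 18]  -> 2 point(s)
  x = 9: RHS = 7, y in [8, 11]  -> 2 point(s)
  x = 11: RHS = 16, y in [4, 15]  -> 2 point(s)
  x = 13: RHS = 4, y in [2, 17]  -> 2 point(s)
  x = 14: RHS = 17, y in [6, 13]  -> 2 point(s)
  x = 15: RHS = 0, y in [0]  -> 1 point(s)
  x = 16: RHS = 16, y in [4, 15]  -> 2 point(s)
  x = 18: RHS = 0, y in [0]  -> 1 point(s)
Affine points: 23. Add the point at infinity: total = 24.

#E(F_19) = 24


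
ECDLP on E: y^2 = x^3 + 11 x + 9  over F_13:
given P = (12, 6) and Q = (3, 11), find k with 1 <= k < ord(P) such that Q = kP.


Enumerate multiples of P until we hit Q = (3, 11):
  1P = (12, 6)
  2P = (3, 11)
Match found at i = 2.

k = 2


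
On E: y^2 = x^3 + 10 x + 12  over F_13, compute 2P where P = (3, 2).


Doubling: s = (3 x1^2 + a) / (2 y1)
s = (3*3^2 + 10) / (2*2) mod 13 = 6
x3 = s^2 - 2 x1 mod 13 = 6^2 - 2*3 = 4
y3 = s (x1 - x3) - y1 mod 13 = 6 * (3 - 4) - 2 = 5

2P = (4, 5)


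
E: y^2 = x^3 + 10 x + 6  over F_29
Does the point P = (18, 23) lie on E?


Check whether y^2 = x^3 + 10 x + 6 (mod 29) for (x, y) = (18, 23).
LHS: y^2 = 23^2 mod 29 = 7
RHS: x^3 + 10 x + 6 = 18^3 + 10*18 + 6 mod 29 = 15
LHS != RHS

No, not on the curve


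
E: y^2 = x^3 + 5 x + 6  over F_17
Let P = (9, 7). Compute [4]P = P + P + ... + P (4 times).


k = 4 = 100_2 (binary, LSB first: 001)
Double-and-add from P = (9, 7):
  bit 0 = 0: acc unchanged = O
  bit 1 = 0: acc unchanged = O
  bit 2 = 1: acc = O + (14, 10) = (14, 10)

4P = (14, 10)


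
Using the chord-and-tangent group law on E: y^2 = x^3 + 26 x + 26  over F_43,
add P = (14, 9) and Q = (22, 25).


P != Q, so use the chord formula.
s = (y2 - y1) / (x2 - x1) = (16) / (8) mod 43 = 2
x3 = s^2 - x1 - x2 mod 43 = 2^2 - 14 - 22 = 11
y3 = s (x1 - x3) - y1 mod 43 = 2 * (14 - 11) - 9 = 40

P + Q = (11, 40)


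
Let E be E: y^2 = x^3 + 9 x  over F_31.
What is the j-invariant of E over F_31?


Delta = -16(4 a^3 + 27 b^2) mod 31 = 30
-1728 * (4 a)^3 = -1728 * (4*9)^3 mod 31 = 8
j = 8 * 30^(-1) mod 31 = 23

j = 23 (mod 31)


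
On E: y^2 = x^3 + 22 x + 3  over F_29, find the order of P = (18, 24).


Compute successive multiples of P until we hit O:
  1P = (18, 24)
  2P = (18, 5)
  3P = O

ord(P) = 3


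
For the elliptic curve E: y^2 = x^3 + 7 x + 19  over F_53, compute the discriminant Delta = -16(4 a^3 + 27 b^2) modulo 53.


4 a^3 + 27 b^2 = 4*7^3 + 27*19^2 = 1372 + 9747 = 11119
Delta = -16 * (11119) = -177904
Delta mod 53 = 17

Delta = 17 (mod 53)


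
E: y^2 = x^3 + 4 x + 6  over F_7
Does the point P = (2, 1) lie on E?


Check whether y^2 = x^3 + 4 x + 6 (mod 7) for (x, y) = (2, 1).
LHS: y^2 = 1^2 mod 7 = 1
RHS: x^3 + 4 x + 6 = 2^3 + 4*2 + 6 mod 7 = 1
LHS = RHS

Yes, on the curve


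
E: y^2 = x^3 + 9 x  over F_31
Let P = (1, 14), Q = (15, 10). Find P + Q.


P != Q, so use the chord formula.
s = (y2 - y1) / (x2 - x1) = (27) / (14) mod 31 = 13
x3 = s^2 - x1 - x2 mod 31 = 13^2 - 1 - 15 = 29
y3 = s (x1 - x3) - y1 mod 31 = 13 * (1 - 29) - 14 = 25

P + Q = (29, 25)


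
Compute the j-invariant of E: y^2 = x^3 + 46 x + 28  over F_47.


Delta = -16(4 a^3 + 27 b^2) mod 47 = 11
-1728 * (4 a)^3 = -1728 * (4*46)^3 mod 47 = 1
j = 1 * 11^(-1) mod 47 = 30

j = 30 (mod 47)


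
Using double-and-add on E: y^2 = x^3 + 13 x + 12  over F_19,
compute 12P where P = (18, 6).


k = 12 = 1100_2 (binary, LSB first: 0011)
Double-and-add from P = (18, 6):
  bit 0 = 0: acc unchanged = O
  bit 1 = 0: acc unchanged = O
  bit 2 = 1: acc = O + (7, 16) = (7, 16)
  bit 3 = 1: acc = (7, 16) + (11, 2) = (18, 13)

12P = (18, 13)


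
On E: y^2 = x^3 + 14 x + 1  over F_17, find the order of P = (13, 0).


Compute successive multiples of P until we hit O:
  1P = (13, 0)
  2P = O

ord(P) = 2


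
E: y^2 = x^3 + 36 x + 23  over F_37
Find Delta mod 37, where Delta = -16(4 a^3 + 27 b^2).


4 a^3 + 27 b^2 = 4*36^3 + 27*23^2 = 186624 + 14283 = 200907
Delta = -16 * (200907) = -3214512
Delta mod 37 = 11

Delta = 11 (mod 37)


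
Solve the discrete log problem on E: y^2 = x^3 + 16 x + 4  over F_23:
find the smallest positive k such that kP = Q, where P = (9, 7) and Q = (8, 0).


Enumerate multiples of P until we hit Q = (8, 0):
  1P = (9, 7)
  2P = (8, 0)
Match found at i = 2.

k = 2


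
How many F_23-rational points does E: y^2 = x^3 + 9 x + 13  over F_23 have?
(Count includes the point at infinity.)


For each x in F_23, count y with y^2 = x^3 + 9 x + 13 mod 23:
  x = 0: RHS = 13, y in [6, 17]  -> 2 point(s)
  x = 1: RHS = 0, y in [0]  -> 1 point(s)
  x = 2: RHS = 16, y in [4, 19]  -> 2 point(s)
  x = 9: RHS = 18, y in [8, 15]  -> 2 point(s)
  x = 12: RHS = 9, y in [3, 20]  -> 2 point(s)
  x = 13: RHS = 4, y in [2, 21]  -> 2 point(s)
  x = 14: RHS = 8, y in [10, 13]  -> 2 point(s)
  x = 15: RHS = 4, y in [2, 21]  -> 2 point(s)
  x = 18: RHS = 4, y in [2, 21]  -> 2 point(s)
  x = 22: RHS = 3, y in [7, 16]  -> 2 point(s)
Affine points: 19. Add the point at infinity: total = 20.

#E(F_23) = 20


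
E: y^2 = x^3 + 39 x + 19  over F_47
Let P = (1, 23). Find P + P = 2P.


Doubling: s = (3 x1^2 + a) / (2 y1)
s = (3*1^2 + 39) / (2*23) mod 47 = 5
x3 = s^2 - 2 x1 mod 47 = 5^2 - 2*1 = 23
y3 = s (x1 - x3) - y1 mod 47 = 5 * (1 - 23) - 23 = 8

2P = (23, 8)


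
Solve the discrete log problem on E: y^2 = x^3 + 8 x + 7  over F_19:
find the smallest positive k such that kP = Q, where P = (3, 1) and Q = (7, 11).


Enumerate multiples of P until we hit Q = (7, 11):
  1P = (3, 1)
  2P = (1, 15)
  3P = (7, 8)
  4P = (18, 6)
  5P = (15, 14)
  6P = (6, 10)
  7P = (0, 8)
  8P = (13, 16)
  9P = (10, 17)
  10P = (12, 11)
  11P = (5, 1)
  12P = (11, 18)
  13P = (11, 1)
  14P = (5, 18)
  15P = (12, 8)
  16P = (10, 2)
  17P = (13, 3)
  18P = (0, 11)
  19P = (6, 9)
  20P = (15, 5)
  21P = (18, 13)
  22P = (7, 11)
Match found at i = 22.

k = 22


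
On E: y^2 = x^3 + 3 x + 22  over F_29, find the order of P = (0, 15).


Compute successive multiples of P until we hit O:
  1P = (0, 15)
  2P = (9, 16)
  3P = (15, 22)
  4P = (7, 3)
  5P = (6, 16)
  6P = (19, 6)
  7P = (14, 13)
  8P = (2, 6)
  ... (continuing to 32P)
  32P = O

ord(P) = 32


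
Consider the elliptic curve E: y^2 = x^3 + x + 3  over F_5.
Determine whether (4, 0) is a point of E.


Check whether y^2 = x^3 + 1 x + 3 (mod 5) for (x, y) = (4, 0).
LHS: y^2 = 0^2 mod 5 = 0
RHS: x^3 + 1 x + 3 = 4^3 + 1*4 + 3 mod 5 = 1
LHS != RHS

No, not on the curve


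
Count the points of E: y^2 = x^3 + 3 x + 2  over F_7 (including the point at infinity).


For each x in F_7, count y with y^2 = x^3 + 3 x + 2 mod 7:
  x = 0: RHS = 2, y in [3, 4]  -> 2 point(s)
  x = 2: RHS = 2, y in [3, 4]  -> 2 point(s)
  x = 4: RHS = 1, y in [1, 6]  -> 2 point(s)
  x = 5: RHS = 2, y in [3, 4]  -> 2 point(s)
Affine points: 8. Add the point at infinity: total = 9.

#E(F_7) = 9


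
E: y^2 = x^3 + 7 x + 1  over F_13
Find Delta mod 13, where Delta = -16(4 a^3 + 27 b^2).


4 a^3 + 27 b^2 = 4*7^3 + 27*1^2 = 1372 + 27 = 1399
Delta = -16 * (1399) = -22384
Delta mod 13 = 2

Delta = 2 (mod 13)


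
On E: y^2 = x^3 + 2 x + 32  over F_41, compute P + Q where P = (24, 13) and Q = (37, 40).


P != Q, so use the chord formula.
s = (y2 - y1) / (x2 - x1) = (27) / (13) mod 41 = 21
x3 = s^2 - x1 - x2 mod 41 = 21^2 - 24 - 37 = 11
y3 = s (x1 - x3) - y1 mod 41 = 21 * (24 - 11) - 13 = 14

P + Q = (11, 14)


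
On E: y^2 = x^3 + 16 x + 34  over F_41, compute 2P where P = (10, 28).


Doubling: s = (3 x1^2 + a) / (2 y1)
s = (3*10^2 + 16) / (2*28) mod 41 = 32
x3 = s^2 - 2 x1 mod 41 = 32^2 - 2*10 = 20
y3 = s (x1 - x3) - y1 mod 41 = 32 * (10 - 20) - 28 = 21

2P = (20, 21)


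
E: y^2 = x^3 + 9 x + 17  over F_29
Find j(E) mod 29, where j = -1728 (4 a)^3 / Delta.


Delta = -16(4 a^3 + 27 b^2) mod 29 = 2
-1728 * (4 a)^3 = -1728 * (4*9)^3 mod 29 = 27
j = 27 * 2^(-1) mod 29 = 28

j = 28 (mod 29)


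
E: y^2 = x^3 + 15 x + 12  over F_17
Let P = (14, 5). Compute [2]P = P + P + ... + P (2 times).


k = 2 = 10_2 (binary, LSB first: 01)
Double-and-add from P = (14, 5):
  bit 0 = 0: acc unchanged = O
  bit 1 = 1: acc = O + (8, 10) = (8, 10)

2P = (8, 10)


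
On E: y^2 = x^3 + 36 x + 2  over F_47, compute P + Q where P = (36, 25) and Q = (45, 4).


P != Q, so use the chord formula.
s = (y2 - y1) / (x2 - x1) = (26) / (9) mod 47 = 29
x3 = s^2 - x1 - x2 mod 47 = 29^2 - 36 - 45 = 8
y3 = s (x1 - x3) - y1 mod 47 = 29 * (36 - 8) - 25 = 35

P + Q = (8, 35)


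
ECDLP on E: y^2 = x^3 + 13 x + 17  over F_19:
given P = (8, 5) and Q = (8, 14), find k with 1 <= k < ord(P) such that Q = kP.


Enumerate multiples of P until we hit Q = (8, 14):
  1P = (8, 5)
  2P = (10, 11)
  3P = (10, 8)
  4P = (8, 14)
Match found at i = 4.

k = 4


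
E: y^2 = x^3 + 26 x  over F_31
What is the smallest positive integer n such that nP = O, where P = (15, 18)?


Compute successive multiples of P until we hit O:
  1P = (15, 18)
  2P = (8, 21)
  3P = (24, 8)
  4P = (25, 0)
  5P = (24, 23)
  6P = (8, 10)
  7P = (15, 13)
  8P = O

ord(P) = 8


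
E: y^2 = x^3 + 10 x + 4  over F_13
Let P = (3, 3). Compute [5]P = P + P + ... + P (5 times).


k = 5 = 101_2 (binary, LSB first: 101)
Double-and-add from P = (3, 3):
  bit 0 = 1: acc = O + (3, 3) = (3, 3)
  bit 1 = 0: acc unchanged = (3, 3)
  bit 2 = 1: acc = (3, 3) + (5, 6) = (4, 2)

5P = (4, 2)
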